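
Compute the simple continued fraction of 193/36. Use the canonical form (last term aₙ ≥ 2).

193 = 5·36 + 13
36 = 2·13 + 10
13 = 1·10 + 3
10 = 3·3 + 1
3 = 3·1 + 0  (stop)
So 193/36 = [5; 2, 1, 3, 3].

[5; 2, 1, 3, 3]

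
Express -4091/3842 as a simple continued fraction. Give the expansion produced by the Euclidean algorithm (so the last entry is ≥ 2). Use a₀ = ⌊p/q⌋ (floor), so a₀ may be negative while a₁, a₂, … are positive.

-4091 = -2·3842 + 3593
3842 = 1·3593 + 249
3593 = 14·249 + 107
249 = 2·107 + 35
107 = 3·35 + 2
35 = 17·2 + 1
2 = 2·1 + 0  (stop)
So -4091/3842 = [-2; 1, 14, 2, 3, 17, 2].

[-2; 1, 14, 2, 3, 17, 2]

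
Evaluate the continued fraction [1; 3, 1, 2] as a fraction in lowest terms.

14/11

Using pₖ = aₖpₖ₋₁ + pₖ₋₂ and qₖ = aₖqₖ₋₁ + qₖ₋₂:
  k=0: a=1, p=1, q=1
  k=1: a=3, p=4, q=3
  k=2: a=1, p=5, q=4
  k=3: a=2, p=14, q=11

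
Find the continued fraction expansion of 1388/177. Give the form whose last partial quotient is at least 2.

1388 = 7×177 + 149
177 = 1×149 + 28
149 = 5×28 + 9
28 = 3×9 + 1
9 = 9×1 + 0  (stop)
So 1388/177 = [7; 1, 5, 3, 9].

[7; 1, 5, 3, 9]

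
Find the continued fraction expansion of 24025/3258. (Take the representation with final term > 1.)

24025 = 7*3258 + 1219
3258 = 2*1219 + 820
1219 = 1*820 + 399
820 = 2*399 + 22
399 = 18*22 + 3
22 = 7*3 + 1
3 = 3*1 + 0  (stop)
So 24025/3258 = [7; 2, 1, 2, 18, 7, 3].

[7; 2, 1, 2, 18, 7, 3]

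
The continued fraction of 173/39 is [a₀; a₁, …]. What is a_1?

2

173 = 4·39 + 17   →  a_0 = 4
39 = 2·17 + 5   →  a_1 = 2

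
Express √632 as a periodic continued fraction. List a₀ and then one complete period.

[25; 7, 6, 7, 50]

a₀ = ⌊√632⌋ = 25.
With m₀=0, d₀=1 and mₖ₊₁ = dₖaₖ − mₖ, dₖ₊₁ = (n − mₖ₊₁²)/dₖ, aₖ₊₁ = ⌊(a₀+mₖ₊₁)/dₖ₊₁⌋:
  k=1: m=25, d=7, a=7
  k=2: m=24, d=8, a=6
  k=3: m=24, d=7, a=7
  k=4: m=25, d=1, a=50
d=1 and a=2a₀=50 at k=4, so the next step gives (m, d) = (25, 7) again — its k=1 value — and the period has length 4.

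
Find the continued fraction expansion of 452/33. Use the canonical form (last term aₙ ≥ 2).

452 = 13*33 + 23
33 = 1*23 + 10
23 = 2*10 + 3
10 = 3*3 + 1
3 = 3*1 + 0  (stop)
So 452/33 = [13; 1, 2, 3, 3].

[13; 1, 2, 3, 3]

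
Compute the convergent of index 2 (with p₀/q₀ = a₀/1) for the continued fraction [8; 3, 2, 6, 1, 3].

58/7

Using pₖ = aₖpₖ₋₁ + pₖ₋₂, qₖ = aₖqₖ₋₁ + qₖ₋₂ (with p₋₁=1, p₋₂=0, q₋₁=0, q₋₂=1):
  k=0: a=8, p=8, q=1
  k=1: a=3, p=25, q=3
  k=2: a=2, p=58, q=7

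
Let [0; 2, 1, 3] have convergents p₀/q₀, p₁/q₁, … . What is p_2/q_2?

Using pₖ = aₖpₖ₋₁ + pₖ₋₂, qₖ = aₖqₖ₋₁ + qₖ₋₂ (with p₋₁=1, p₋₂=0, q₋₁=0, q₋₂=1):
  k=0: a=0, p=0, q=1
  k=1: a=2, p=1, q=2
  k=2: a=1, p=1, q=3

1/3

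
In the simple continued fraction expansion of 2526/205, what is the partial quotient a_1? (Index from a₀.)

3

2526 = 12·205 + 66   →  a_0 = 12
205 = 3·66 + 7   →  a_1 = 3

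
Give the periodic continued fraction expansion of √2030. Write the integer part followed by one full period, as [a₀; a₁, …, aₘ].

[45; 18, 90]

a₀ = ⌊√2030⌋ = 45.
With m₀=0, d₀=1 and mₖ₊₁ = dₖaₖ − mₖ, dₖ₊₁ = (n − mₖ₊₁²)/dₖ, aₖ₊₁ = ⌊(a₀+mₖ₊₁)/dₖ₊₁⌋:
  k=1: m=45, d=5, a=18
  k=2: m=45, d=1, a=90
d=1 and a=2a₀=90 at k=2, so the next step gives (m, d) = (45, 5) again — its k=1 value — and the period has length 2.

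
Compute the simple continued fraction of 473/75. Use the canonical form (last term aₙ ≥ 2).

473 = 6×75 + 23
75 = 3×23 + 6
23 = 3×6 + 5
6 = 1×5 + 1
5 = 5×1 + 0  (stop)
So 473/75 = [6; 3, 3, 1, 5].

[6; 3, 3, 1, 5]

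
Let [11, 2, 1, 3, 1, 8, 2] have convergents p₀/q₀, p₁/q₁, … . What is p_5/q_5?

Using pₖ = aₖpₖ₋₁ + pₖ₋₂, qₖ = aₖqₖ₋₁ + qₖ₋₂ (with p₋₁=1, p₋₂=0, q₋₁=0, q₋₂=1):
  k=0: a=11, p=11, q=1
  k=1: a=2, p=23, q=2
  k=2: a=1, p=34, q=3
  k=3: a=3, p=125, q=11
  k=4: a=1, p=159, q=14
  k=5: a=8, p=1397, q=123

1397/123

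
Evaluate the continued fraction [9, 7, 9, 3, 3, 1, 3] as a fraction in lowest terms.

29625/3241

Using pₖ = aₖpₖ₋₁ + pₖ₋₂ and qₖ = aₖqₖ₋₁ + qₖ₋₂:
  k=0: a=9, p=9, q=1
  k=1: a=7, p=64, q=7
  k=2: a=9, p=585, q=64
  k=3: a=3, p=1819, q=199
  k=4: a=3, p=6042, q=661
  k=5: a=1, p=7861, q=860
  k=6: a=3, p=29625, q=3241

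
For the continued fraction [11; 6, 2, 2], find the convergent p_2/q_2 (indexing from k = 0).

Using pₖ = aₖpₖ₋₁ + pₖ₋₂, qₖ = aₖqₖ₋₁ + qₖ₋₂ (with p₋₁=1, p₋₂=0, q₋₁=0, q₋₂=1):
  k=0: a=11, p=11, q=1
  k=1: a=6, p=67, q=6
  k=2: a=2, p=145, q=13

145/13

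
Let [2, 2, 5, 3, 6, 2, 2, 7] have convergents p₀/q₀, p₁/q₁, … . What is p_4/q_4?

543/221

Using pₖ = aₖpₖ₋₁ + pₖ₋₂, qₖ = aₖqₖ₋₁ + qₖ₋₂ (with p₋₁=1, p₋₂=0, q₋₁=0, q₋₂=1):
  k=0: a=2, p=2, q=1
  k=1: a=2, p=5, q=2
  k=2: a=5, p=27, q=11
  k=3: a=3, p=86, q=35
  k=4: a=6, p=543, q=221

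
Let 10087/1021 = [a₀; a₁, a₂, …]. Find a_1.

10087 = 9·1021 + 898   →  a_0 = 9
1021 = 1·898 + 123   →  a_1 = 1

1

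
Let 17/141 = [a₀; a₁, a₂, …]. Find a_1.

17 = 0·141 + 17   →  a_0 = 0
141 = 8·17 + 5   →  a_1 = 8

8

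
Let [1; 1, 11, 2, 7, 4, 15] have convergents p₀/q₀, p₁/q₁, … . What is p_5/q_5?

Using pₖ = aₖpₖ₋₁ + pₖ₋₂, qₖ = aₖqₖ₋₁ + qₖ₋₂ (with p₋₁=1, p₋₂=0, q₋₁=0, q₋₂=1):
  k=0: a=1, p=1, q=1
  k=1: a=1, p=2, q=1
  k=2: a=11, p=23, q=12
  k=3: a=2, p=48, q=25
  k=4: a=7, p=359, q=187
  k=5: a=4, p=1484, q=773

1484/773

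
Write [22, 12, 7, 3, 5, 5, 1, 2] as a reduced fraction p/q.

Fold from the inside: start with 2/1.
  1 + 1/2 = 3/2
  5 + 2/3 = 17/3
  5 + 3/17 = 88/17
  3 + 17/88 = 281/88
  7 + 88/281 = 2055/281
  12 + 281/2055 = 24941/2055
  22 + 2055/24941 = 550757/24941

550757/24941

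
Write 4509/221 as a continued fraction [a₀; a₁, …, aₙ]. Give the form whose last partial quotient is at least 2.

[20; 2, 2, 14, 3]

4509 = 20×221 + 89
221 = 2×89 + 43
89 = 2×43 + 3
43 = 14×3 + 1
3 = 3×1 + 0  (stop)
So 4509/221 = [20; 2, 2, 14, 3].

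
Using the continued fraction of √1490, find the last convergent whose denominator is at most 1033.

√1490 = [38; 1, 1, 1, 1, 76, …] (period length 5).
Convergents:
  p_0/q_0 = 38/1
  p_1/q_1 = 39/1
  p_2/q_2 = 77/2
  p_3/q_3 = 116/3
  p_4/q_4 = 193/5
  p_5/q_5 = 14784/383
  p_6/q_6 = 14977/388
  p_7/q_7 = 29761/771
  p_8/q_8 = 44738/1159
q_7 = 771 ≤ 1033 < 1159 = q_8, so the answer is 29761/771.

29761/771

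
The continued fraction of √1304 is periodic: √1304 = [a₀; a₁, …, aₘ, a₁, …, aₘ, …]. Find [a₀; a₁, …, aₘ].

a₀ = ⌊√1304⌋ = 36.
With m₀=0, d₀=1 and mₖ₊₁ = dₖaₖ − mₖ, dₖ₊₁ = (n − mₖ₊₁²)/dₖ, aₖ₊₁ = ⌊(a₀+mₖ₊₁)/dₖ₊₁⌋:
  k=1: m=36, d=8, a=9
  k=2: m=36, d=1, a=72
d=1 and a=2a₀=72 at k=2, so the next step gives (m, d) = (36, 8) again — its k=1 value — and the period has length 2.

[36; 9, 72]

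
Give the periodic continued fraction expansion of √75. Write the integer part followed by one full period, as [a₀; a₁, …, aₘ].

a₀ = ⌊√75⌋ = 8.
With m₀=0, d₀=1 and mₖ₊₁ = dₖaₖ − mₖ, dₖ₊₁ = (n − mₖ₊₁²)/dₖ, aₖ₊₁ = ⌊(a₀+mₖ₊₁)/dₖ₊₁⌋:
  k=1: m=8, d=11, a=1
  k=2: m=3, d=6, a=1
  k=3: m=3, d=11, a=1
  k=4: m=8, d=1, a=16
d=1 and a=2a₀=16 at k=4, so the next step gives (m, d) = (8, 11) again — its k=1 value — and the period has length 4.

[8; 1, 1, 1, 16]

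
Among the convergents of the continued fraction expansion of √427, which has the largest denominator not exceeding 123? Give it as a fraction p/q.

√427 = [20; 1, 1, 1, 40, …] (period length 4).
Convergents:
  p_0/q_0 = 20/1
  p_1/q_1 = 21/1
  p_2/q_2 = 41/2
  p_3/q_3 = 62/3
  p_4/q_4 = 2521/122
  p_5/q_5 = 2583/125
q_4 = 122 ≤ 123 < 125 = q_5, so the answer is 2521/122.

2521/122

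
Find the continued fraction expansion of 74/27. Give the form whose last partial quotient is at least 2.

[2; 1, 2, 1, 6]

74 = 2·27 + 20
27 = 1·20 + 7
20 = 2·7 + 6
7 = 1·6 + 1
6 = 6·1 + 0  (stop)
So 74/27 = [2; 1, 2, 1, 6].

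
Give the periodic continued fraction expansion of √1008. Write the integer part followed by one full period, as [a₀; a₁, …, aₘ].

[31; 1, 2, 1, 62]

a₀ = ⌊√1008⌋ = 31.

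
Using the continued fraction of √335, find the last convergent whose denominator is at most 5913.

66385/3627

√335 = [18; 3, 3, 3, 36, …] (period length 4).
Convergents:
  p_0/q_0 = 18/1
  p_1/q_1 = 55/3
  p_2/q_2 = 183/10
  p_3/q_3 = 604/33
  p_4/q_4 = 21927/1198
  p_5/q_5 = 66385/3627
  p_6/q_6 = 221082/12079
q_5 = 3627 ≤ 5913 < 12079 = q_6, so the answer is 66385/3627.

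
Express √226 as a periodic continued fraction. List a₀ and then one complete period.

a₀ = ⌊√226⌋ = 15.
With m₀=0, d₀=1 and mₖ₊₁ = dₖaₖ − mₖ, dₖ₊₁ = (n − mₖ₊₁²)/dₖ, aₖ₊₁ = ⌊(a₀+mₖ₊₁)/dₖ₊₁⌋:
  k=1: m=15, d=1, a=30
d=1 and a=2a₀=30 at k=1, so the next step gives (m, d) = (15, 1) again — its k=1 value — and the period has length 1.

[15; 30]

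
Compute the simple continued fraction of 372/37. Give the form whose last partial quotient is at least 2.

[10; 18, 2]

372 = 10×37 + 2
37 = 18×2 + 1
2 = 2×1 + 0  (stop)
So 372/37 = [10; 18, 2].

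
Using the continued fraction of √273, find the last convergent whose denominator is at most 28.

380/23

√273 = [16; 1, 1, 10, 1, 1, 32, …] (period length 6).
Convergents:
  p_0/q_0 = 16/1
  p_1/q_1 = 17/1
  p_2/q_2 = 33/2
  p_3/q_3 = 347/21
  p_4/q_4 = 380/23
  p_5/q_5 = 727/44
q_4 = 23 ≤ 28 < 44 = q_5, so the answer is 380/23.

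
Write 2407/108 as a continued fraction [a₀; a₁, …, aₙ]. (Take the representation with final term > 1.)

[22; 3, 2, 15]

2407 = 22*108 + 31
108 = 3*31 + 15
31 = 2*15 + 1
15 = 15*1 + 0  (stop)
So 2407/108 = [22; 3, 2, 15].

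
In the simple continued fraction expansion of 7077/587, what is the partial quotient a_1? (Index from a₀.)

7077 = 12·587 + 33   →  a_0 = 12
587 = 17·33 + 26   →  a_1 = 17

17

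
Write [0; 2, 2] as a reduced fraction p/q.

2/5

Using pₖ = aₖpₖ₋₁ + pₖ₋₂ and qₖ = aₖqₖ₋₁ + qₖ₋₂:
  k=0: a=0, p=0, q=1
  k=1: a=2, p=1, q=2
  k=2: a=2, p=2, q=5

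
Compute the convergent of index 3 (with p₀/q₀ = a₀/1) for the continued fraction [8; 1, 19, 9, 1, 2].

Using pₖ = aₖpₖ₋₁ + pₖ₋₂, qₖ = aₖqₖ₋₁ + qₖ₋₂ (with p₋₁=1, p₋₂=0, q₋₁=0, q₋₂=1):
  k=0: a=8, p=8, q=1
  k=1: a=1, p=9, q=1
  k=2: a=19, p=179, q=20
  k=3: a=9, p=1620, q=181

1620/181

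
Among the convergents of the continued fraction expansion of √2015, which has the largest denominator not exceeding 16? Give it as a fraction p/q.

√2015 = [44; 1, 7, 1, 88, …] (period length 4).
Convergents:
  p_0/q_0 = 44/1
  p_1/q_1 = 45/1
  p_2/q_2 = 359/8
  p_3/q_3 = 404/9
  p_4/q_4 = 35911/800
q_3 = 9 ≤ 16 < 800 = q_4, so the answer is 404/9.

404/9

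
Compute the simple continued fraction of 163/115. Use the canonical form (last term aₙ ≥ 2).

[1; 2, 2, 1, 1, 9]

163 = 1·115 + 48
115 = 2·48 + 19
48 = 2·19 + 10
19 = 1·10 + 9
10 = 1·9 + 1
9 = 9·1 + 0  (stop)
So 163/115 = [1; 2, 2, 1, 1, 9].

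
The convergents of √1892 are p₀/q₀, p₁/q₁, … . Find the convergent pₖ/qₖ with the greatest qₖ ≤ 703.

15137/348

√1892 = [43; 2, 86, …] (period length 2).
Convergents:
  p_0/q_0 = 43/1
  p_1/q_1 = 87/2
  p_2/q_2 = 7525/173
  p_3/q_3 = 15137/348
  p_4/q_4 = 1309307/30101
q_3 = 348 ≤ 703 < 30101 = q_4, so the answer is 15137/348.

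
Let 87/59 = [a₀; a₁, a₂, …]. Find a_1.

2

87 = 1·59 + 28   →  a_0 = 1
59 = 2·28 + 3   →  a_1 = 2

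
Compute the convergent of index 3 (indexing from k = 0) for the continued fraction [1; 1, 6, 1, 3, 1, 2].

Using pₖ = aₖpₖ₋₁ + pₖ₋₂, qₖ = aₖqₖ₋₁ + qₖ₋₂ (with p₋₁=1, p₋₂=0, q₋₁=0, q₋₂=1):
  k=0: a=1, p=1, q=1
  k=1: a=1, p=2, q=1
  k=2: a=6, p=13, q=7
  k=3: a=1, p=15, q=8

15/8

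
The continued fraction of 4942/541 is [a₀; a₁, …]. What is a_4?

4942 = 9·541 + 73   →  a_0 = 9
541 = 7·73 + 30   →  a_1 = 7
73 = 2·30 + 13   →  a_2 = 2
30 = 2·13 + 4   →  a_3 = 2
13 = 3·4 + 1   →  a_4 = 3

3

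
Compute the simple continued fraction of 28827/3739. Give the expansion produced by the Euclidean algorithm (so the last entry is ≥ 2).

[7; 1, 2, 2, 4, 7, 3, 5]

28827 = 7·3739 + 2654
3739 = 1·2654 + 1085
2654 = 2·1085 + 484
1085 = 2·484 + 117
484 = 4·117 + 16
117 = 7·16 + 5
16 = 3·5 + 1
5 = 5·1 + 0  (stop)
So 28827/3739 = [7; 1, 2, 2, 4, 7, 3, 5].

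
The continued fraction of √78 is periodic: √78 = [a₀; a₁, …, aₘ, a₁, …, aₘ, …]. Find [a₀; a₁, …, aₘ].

[8; 1, 4, 1, 16]

a₀ = ⌊√78⌋ = 8.
With m₀=0, d₀=1 and mₖ₊₁ = dₖaₖ − mₖ, dₖ₊₁ = (n − mₖ₊₁²)/dₖ, aₖ₊₁ = ⌊(a₀+mₖ₊₁)/dₖ₊₁⌋:
  k=1: m=8, d=14, a=1
  k=2: m=6, d=3, a=4
  k=3: m=6, d=14, a=1
  k=4: m=8, d=1, a=16
d=1 and a=2a₀=16 at k=4, so the next step gives (m, d) = (8, 14) again — its k=1 value — and the period has length 4.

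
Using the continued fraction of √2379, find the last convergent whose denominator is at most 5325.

√2379 = [48; 1, 3, 2, 3, 1, 96, …] (period length 6).
Convergents:
  p_0/q_0 = 48/1
  p_1/q_1 = 49/1
  p_2/q_2 = 195/4
  p_3/q_3 = 439/9
  p_4/q_4 = 1512/31
  p_5/q_5 = 1951/40
  p_6/q_6 = 188808/3871
  p_7/q_7 = 190759/3911
  p_8/q_8 = 761085/15604
q_7 = 3911 ≤ 5325 < 15604 = q_8, so the answer is 190759/3911.

190759/3911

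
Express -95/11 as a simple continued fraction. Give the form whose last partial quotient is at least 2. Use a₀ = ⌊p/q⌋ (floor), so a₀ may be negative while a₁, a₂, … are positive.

[-9; 2, 1, 3]

-95 = -9×11 + 4
11 = 2×4 + 3
4 = 1×3 + 1
3 = 3×1 + 0  (stop)
So -95/11 = [-9; 2, 1, 3].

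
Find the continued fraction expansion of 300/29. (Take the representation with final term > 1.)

300 = 10*29 + 10
29 = 2*10 + 9
10 = 1*9 + 1
9 = 9*1 + 0  (stop)
So 300/29 = [10; 2, 1, 9].

[10; 2, 1, 9]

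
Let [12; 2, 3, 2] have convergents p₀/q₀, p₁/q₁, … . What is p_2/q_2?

Using pₖ = aₖpₖ₋₁ + pₖ₋₂, qₖ = aₖqₖ₋₁ + qₖ₋₂ (with p₋₁=1, p₋₂=0, q₋₁=0, q₋₂=1):
  k=0: a=12, p=12, q=1
  k=1: a=2, p=25, q=2
  k=2: a=3, p=87, q=7

87/7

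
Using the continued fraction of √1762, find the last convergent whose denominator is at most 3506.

√1762 = [41; 1, 40, 1, 82, …] (period length 4).
Convergents:
  p_0/q_0 = 41/1
  p_1/q_1 = 42/1
  p_2/q_2 = 1721/41
  p_3/q_3 = 1763/42
  p_4/q_4 = 146287/3485
  p_5/q_5 = 148050/3527
q_4 = 3485 ≤ 3506 < 3527 = q_5, so the answer is 146287/3485.

146287/3485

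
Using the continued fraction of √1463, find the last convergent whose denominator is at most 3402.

√1463 = [38; 4, 76, …] (period length 2).
Convergents:
  p_0/q_0 = 38/1
  p_1/q_1 = 153/4
  p_2/q_2 = 11666/305
  p_3/q_3 = 46817/1224
  p_4/q_4 = 3569758/93329
q_3 = 1224 ≤ 3402 < 93329 = q_4, so the answer is 46817/1224.

46817/1224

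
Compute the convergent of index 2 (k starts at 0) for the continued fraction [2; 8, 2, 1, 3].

36/17

Using pₖ = aₖpₖ₋₁ + pₖ₋₂, qₖ = aₖqₖ₋₁ + qₖ₋₂ (with p₋₁=1, p₋₂=0, q₋₁=0, q₋₂=1):
  k=0: a=2, p=2, q=1
  k=1: a=8, p=17, q=8
  k=2: a=2, p=36, q=17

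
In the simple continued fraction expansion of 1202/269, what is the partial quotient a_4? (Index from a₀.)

2

1202 = 4·269 + 126   →  a_0 = 4
269 = 2·126 + 17   →  a_1 = 2
126 = 7·17 + 7   →  a_2 = 7
17 = 2·7 + 3   →  a_3 = 2
7 = 2·3 + 1   →  a_4 = 2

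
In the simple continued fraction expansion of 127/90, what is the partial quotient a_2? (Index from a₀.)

2

127 = 1·90 + 37   →  a_0 = 1
90 = 2·37 + 16   →  a_1 = 2
37 = 2·16 + 5   →  a_2 = 2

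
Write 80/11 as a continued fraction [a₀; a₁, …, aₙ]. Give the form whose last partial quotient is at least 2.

[7; 3, 1, 2]

80 = 7×11 + 3
11 = 3×3 + 2
3 = 1×2 + 1
2 = 2×1 + 0  (stop)
So 80/11 = [7; 3, 1, 2].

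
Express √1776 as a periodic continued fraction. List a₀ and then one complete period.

a₀ = ⌊√1776⌋ = 42.
With m₀=0, d₀=1 and mₖ₊₁ = dₖaₖ − mₖ, dₖ₊₁ = (n − mₖ₊₁²)/dₖ, aₖ₊₁ = ⌊(a₀+mₖ₊₁)/dₖ₊₁⌋:
  k=1: m=42, d=12, a=7
  k=2: m=42, d=1, a=84
d=1 and a=2a₀=84 at k=2, so the next step gives (m, d) = (42, 12) again — its k=1 value — and the period has length 2.

[42; 7, 84]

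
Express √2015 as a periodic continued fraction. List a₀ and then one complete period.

a₀ = ⌊√2015⌋ = 44.

[44; 1, 7, 1, 88]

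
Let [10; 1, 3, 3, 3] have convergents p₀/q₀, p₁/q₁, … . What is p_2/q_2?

43/4

Using pₖ = aₖpₖ₋₁ + pₖ₋₂, qₖ = aₖqₖ₋₁ + qₖ₋₂ (with p₋₁=1, p₋₂=0, q₋₁=0, q₋₂=1):
  k=0: a=10, p=10, q=1
  k=1: a=1, p=11, q=1
  k=2: a=3, p=43, q=4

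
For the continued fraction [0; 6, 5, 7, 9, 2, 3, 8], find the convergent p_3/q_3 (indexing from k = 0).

36/223

Using pₖ = aₖpₖ₋₁ + pₖ₋₂, qₖ = aₖqₖ₋₁ + qₖ₋₂ (with p₋₁=1, p₋₂=0, q₋₁=0, q₋₂=1):
  k=0: a=0, p=0, q=1
  k=1: a=6, p=1, q=6
  k=2: a=5, p=5, q=31
  k=3: a=7, p=36, q=223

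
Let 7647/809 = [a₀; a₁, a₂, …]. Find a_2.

4

7647 = 9·809 + 366   →  a_0 = 9
809 = 2·366 + 77   →  a_1 = 2
366 = 4·77 + 58   →  a_2 = 4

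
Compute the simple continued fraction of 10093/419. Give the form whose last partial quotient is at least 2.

[24; 11, 3, 12]

10093 = 24×419 + 37
419 = 11×37 + 12
37 = 3×12 + 1
12 = 12×1 + 0  (stop)
So 10093/419 = [24; 11, 3, 12].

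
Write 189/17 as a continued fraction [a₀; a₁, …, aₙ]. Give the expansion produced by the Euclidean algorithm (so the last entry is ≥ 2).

[11; 8, 2]

189 = 11×17 + 2
17 = 8×2 + 1
2 = 2×1 + 0  (stop)
So 189/17 = [11; 8, 2].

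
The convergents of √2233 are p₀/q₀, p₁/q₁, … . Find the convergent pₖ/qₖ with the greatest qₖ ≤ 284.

10207/216

√2233 = [47; 3, 1, 12, 1, 3, 94, …] (period length 6).
Convergents:
  p_0/q_0 = 47/1
  p_1/q_1 = 142/3
  p_2/q_2 = 189/4
  p_3/q_3 = 2410/51
  p_4/q_4 = 2599/55
  p_5/q_5 = 10207/216
  p_6/q_6 = 962057/20359
q_5 = 216 ≤ 284 < 20359 = q_6, so the answer is 10207/216.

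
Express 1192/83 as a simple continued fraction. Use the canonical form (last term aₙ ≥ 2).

[14; 2, 1, 3, 3, 2]

1192 = 14·83 + 30
83 = 2·30 + 23
30 = 1·23 + 7
23 = 3·7 + 2
7 = 3·2 + 1
2 = 2·1 + 0  (stop)
So 1192/83 = [14; 2, 1, 3, 3, 2].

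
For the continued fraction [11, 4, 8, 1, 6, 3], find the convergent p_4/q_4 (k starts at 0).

2867/255

Using pₖ = aₖpₖ₋₁ + pₖ₋₂, qₖ = aₖqₖ₋₁ + qₖ₋₂ (with p₋₁=1, p₋₂=0, q₋₁=0, q₋₂=1):
  k=0: a=11, p=11, q=1
  k=1: a=4, p=45, q=4
  k=2: a=8, p=371, q=33
  k=3: a=1, p=416, q=37
  k=4: a=6, p=2867, q=255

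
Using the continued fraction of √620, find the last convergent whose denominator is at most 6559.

124001/4980

√620 = [24; 1, 8, 1, 48, …] (period length 4).
Convergents:
  p_0/q_0 = 24/1
  p_1/q_1 = 25/1
  p_2/q_2 = 224/9
  p_3/q_3 = 249/10
  p_4/q_4 = 12176/489
  p_5/q_5 = 12425/499
  p_6/q_6 = 111576/4481
  p_7/q_7 = 124001/4980
  p_8/q_8 = 6063624/243521
q_7 = 4980 ≤ 6559 < 243521 = q_8, so the answer is 124001/4980.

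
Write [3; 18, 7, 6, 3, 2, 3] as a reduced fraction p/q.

59908/19609

Using pₖ = aₖpₖ₋₁ + pₖ₋₂ and qₖ = aₖqₖ₋₁ + qₖ₋₂:
  k=0: a=3, p=3, q=1
  k=1: a=18, p=55, q=18
  k=2: a=7, p=388, q=127
  k=3: a=6, p=2383, q=780
  k=4: a=3, p=7537, q=2467
  k=5: a=2, p=17457, q=5714
  k=6: a=3, p=59908, q=19609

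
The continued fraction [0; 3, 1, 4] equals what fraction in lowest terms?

5/19

Fold from the inside: start with 4/1.
  1 + 1/4 = 5/4
  3 + 4/5 = 19/5
  0 + 5/19 = 5/19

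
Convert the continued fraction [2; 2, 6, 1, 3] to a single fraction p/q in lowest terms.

143/58

Using pₖ = aₖpₖ₋₁ + pₖ₋₂ and qₖ = aₖqₖ₋₁ + qₖ₋₂:
  k=0: a=2, p=2, q=1
  k=1: a=2, p=5, q=2
  k=2: a=6, p=32, q=13
  k=3: a=1, p=37, q=15
  k=4: a=3, p=143, q=58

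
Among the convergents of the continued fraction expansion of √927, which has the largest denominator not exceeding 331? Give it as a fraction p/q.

√927 = [30; 2, 4, 5, 3, 5, 4, 2, 60, …] (period length 8).
Convergents:
  p_0/q_0 = 30/1
  p_1/q_1 = 61/2
  p_2/q_2 = 274/9
  p_3/q_3 = 1431/47
  p_4/q_4 = 4567/150
  p_5/q_5 = 24266/797
q_4 = 150 ≤ 331 < 797 = q_5, so the answer is 4567/150.

4567/150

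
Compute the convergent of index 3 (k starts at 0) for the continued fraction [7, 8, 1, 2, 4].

185/26

Using pₖ = aₖpₖ₋₁ + pₖ₋₂, qₖ = aₖqₖ₋₁ + qₖ₋₂ (with p₋₁=1, p₋₂=0, q₋₁=0, q₋₂=1):
  k=0: a=7, p=7, q=1
  k=1: a=8, p=57, q=8
  k=2: a=1, p=64, q=9
  k=3: a=2, p=185, q=26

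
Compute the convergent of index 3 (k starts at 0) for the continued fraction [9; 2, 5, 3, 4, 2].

331/35

Using pₖ = aₖpₖ₋₁ + pₖ₋₂, qₖ = aₖqₖ₋₁ + qₖ₋₂ (with p₋₁=1, p₋₂=0, q₋₁=0, q₋₂=1):
  k=0: a=9, p=9, q=1
  k=1: a=2, p=19, q=2
  k=2: a=5, p=104, q=11
  k=3: a=3, p=331, q=35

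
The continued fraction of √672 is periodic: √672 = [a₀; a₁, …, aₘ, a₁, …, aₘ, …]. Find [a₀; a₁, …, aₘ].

[25; 1, 11, 1, 50]

a₀ = ⌊√672⌋ = 25.
With m₀=0, d₀=1 and mₖ₊₁ = dₖaₖ − mₖ, dₖ₊₁ = (n − mₖ₊₁²)/dₖ, aₖ₊₁ = ⌊(a₀+mₖ₊₁)/dₖ₊₁⌋:
  k=1: m=25, d=47, a=1
  k=2: m=22, d=4, a=11
  k=3: m=22, d=47, a=1
  k=4: m=25, d=1, a=50
d=1 and a=2a₀=50 at k=4, so the next step gives (m, d) = (25, 47) again — its k=1 value — and the period has length 4.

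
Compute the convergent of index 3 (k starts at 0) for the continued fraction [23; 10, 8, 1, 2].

2102/91

Using pₖ = aₖpₖ₋₁ + pₖ₋₂, qₖ = aₖqₖ₋₁ + qₖ₋₂ (with p₋₁=1, p₋₂=0, q₋₁=0, q₋₂=1):
  k=0: a=23, p=23, q=1
  k=1: a=10, p=231, q=10
  k=2: a=8, p=1871, q=81
  k=3: a=1, p=2102, q=91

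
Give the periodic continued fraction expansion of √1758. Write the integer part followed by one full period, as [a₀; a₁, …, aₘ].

a₀ = ⌊√1758⌋ = 41.

[41; 1, 12, 1, 82]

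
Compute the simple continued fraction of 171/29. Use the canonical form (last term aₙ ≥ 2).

171 = 5×29 + 26
29 = 1×26 + 3
26 = 8×3 + 2
3 = 1×2 + 1
2 = 2×1 + 0  (stop)
So 171/29 = [5; 1, 8, 1, 2].

[5; 1, 8, 1, 2]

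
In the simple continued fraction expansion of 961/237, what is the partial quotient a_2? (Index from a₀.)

961 = 4·237 + 13   →  a_0 = 4
237 = 18·13 + 3   →  a_1 = 18
13 = 4·3 + 1   →  a_2 = 4

4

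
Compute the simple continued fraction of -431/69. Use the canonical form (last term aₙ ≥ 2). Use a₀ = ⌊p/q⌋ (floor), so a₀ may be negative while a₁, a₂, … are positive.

[-7; 1, 3, 17]

-431 = -7×69 + 52
69 = 1×52 + 17
52 = 3×17 + 1
17 = 17×1 + 0  (stop)
So -431/69 = [-7; 1, 3, 17].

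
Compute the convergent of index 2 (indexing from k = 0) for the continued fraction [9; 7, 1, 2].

73/8

Using pₖ = aₖpₖ₋₁ + pₖ₋₂, qₖ = aₖqₖ₋₁ + qₖ₋₂ (with p₋₁=1, p₋₂=0, q₋₁=0, q₋₂=1):
  k=0: a=9, p=9, q=1
  k=1: a=7, p=64, q=7
  k=2: a=1, p=73, q=8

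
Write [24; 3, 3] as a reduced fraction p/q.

243/10

Fold from the inside: start with 3/1.
  3 + 1/3 = 10/3
  24 + 3/10 = 243/10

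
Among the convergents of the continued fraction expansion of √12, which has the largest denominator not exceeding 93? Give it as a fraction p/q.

97/28

√12 = [3; 2, 6, …] (period length 2).
Convergents:
  p_0/q_0 = 3/1
  p_1/q_1 = 7/2
  p_2/q_2 = 45/13
  p_3/q_3 = 97/28
  p_4/q_4 = 627/181
q_3 = 28 ≤ 93 < 181 = q_4, so the answer is 97/28.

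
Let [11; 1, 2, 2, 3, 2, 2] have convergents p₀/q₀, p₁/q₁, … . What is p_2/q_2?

35/3

Using pₖ = aₖpₖ₋₁ + pₖ₋₂, qₖ = aₖqₖ₋₁ + qₖ₋₂ (with p₋₁=1, p₋₂=0, q₋₁=0, q₋₂=1):
  k=0: a=11, p=11, q=1
  k=1: a=1, p=12, q=1
  k=2: a=2, p=35, q=3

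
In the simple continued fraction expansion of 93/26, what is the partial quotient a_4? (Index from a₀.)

93 = 3·26 + 15   →  a_0 = 3
26 = 1·15 + 11   →  a_1 = 1
15 = 1·11 + 4   →  a_2 = 1
11 = 2·4 + 3   →  a_3 = 2
4 = 1·3 + 1   →  a_4 = 1

1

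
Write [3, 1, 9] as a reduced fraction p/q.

Using pₖ = aₖpₖ₋₁ + pₖ₋₂ and qₖ = aₖqₖ₋₁ + qₖ₋₂:
  k=0: a=3, p=3, q=1
  k=1: a=1, p=4, q=1
  k=2: a=9, p=39, q=10

39/10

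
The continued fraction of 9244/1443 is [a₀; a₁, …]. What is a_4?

6

9244 = 6·1443 + 586   →  a_0 = 6
1443 = 2·586 + 271   →  a_1 = 2
586 = 2·271 + 44   →  a_2 = 2
271 = 6·44 + 7   →  a_3 = 6
44 = 6·7 + 2   →  a_4 = 6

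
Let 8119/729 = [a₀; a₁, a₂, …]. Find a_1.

8119 = 11·729 + 100   →  a_0 = 11
729 = 7·100 + 29   →  a_1 = 7

7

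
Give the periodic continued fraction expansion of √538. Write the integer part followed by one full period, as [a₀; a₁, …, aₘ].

[23; 5, 7, 1, 1, 7, 5, 46]

a₀ = ⌊√538⌋ = 23.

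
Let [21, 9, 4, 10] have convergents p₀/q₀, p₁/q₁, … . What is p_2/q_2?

Using pₖ = aₖpₖ₋₁ + pₖ₋₂, qₖ = aₖqₖ₋₁ + qₖ₋₂ (with p₋₁=1, p₋₂=0, q₋₁=0, q₋₂=1):
  k=0: a=21, p=21, q=1
  k=1: a=9, p=190, q=9
  k=2: a=4, p=781, q=37

781/37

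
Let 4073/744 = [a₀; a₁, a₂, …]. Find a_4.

2

4073 = 5·744 + 353   →  a_0 = 5
744 = 2·353 + 38   →  a_1 = 2
353 = 9·38 + 11   →  a_2 = 9
38 = 3·11 + 5   →  a_3 = 3
11 = 2·5 + 1   →  a_4 = 2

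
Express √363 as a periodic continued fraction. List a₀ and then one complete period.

a₀ = ⌊√363⌋ = 19.

[19; 19, 38]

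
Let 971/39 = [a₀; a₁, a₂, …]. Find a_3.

971 = 24·39 + 35   →  a_0 = 24
39 = 1·35 + 4   →  a_1 = 1
35 = 8·4 + 3   →  a_2 = 8
4 = 1·3 + 1   →  a_3 = 1

1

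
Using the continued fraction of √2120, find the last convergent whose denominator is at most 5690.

√2120 = [46; 23, 92, …] (period length 2).
Convergents:
  p_0/q_0 = 46/1
  p_1/q_1 = 1059/23
  p_2/q_2 = 97474/2117
  p_3/q_3 = 2242961/48714
q_2 = 2117 ≤ 5690 < 48714 = q_3, so the answer is 97474/2117.

97474/2117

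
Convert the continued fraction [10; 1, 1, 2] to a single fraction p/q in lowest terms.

Using pₖ = aₖpₖ₋₁ + pₖ₋₂ and qₖ = aₖqₖ₋₁ + qₖ₋₂:
  k=0: a=10, p=10, q=1
  k=1: a=1, p=11, q=1
  k=2: a=1, p=21, q=2
  k=3: a=2, p=53, q=5

53/5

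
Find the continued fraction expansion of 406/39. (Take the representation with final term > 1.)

406 = 10×39 + 16
39 = 2×16 + 7
16 = 2×7 + 2
7 = 3×2 + 1
2 = 2×1 + 0  (stop)
So 406/39 = [10; 2, 2, 3, 2].

[10; 2, 2, 3, 2]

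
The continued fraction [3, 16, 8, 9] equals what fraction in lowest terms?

3604/1177

Fold from the inside: start with 9/1.
  8 + 1/9 = 73/9
  16 + 9/73 = 1177/73
  3 + 73/1177 = 3604/1177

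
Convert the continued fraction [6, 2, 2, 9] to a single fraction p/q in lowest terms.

Fold from the inside: start with 9/1.
  2 + 1/9 = 19/9
  2 + 9/19 = 47/19
  6 + 19/47 = 301/47

301/47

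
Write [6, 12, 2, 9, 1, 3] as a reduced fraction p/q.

6220/1023

Fold from the inside: start with 3/1.
  1 + 1/3 = 4/3
  9 + 3/4 = 39/4
  2 + 4/39 = 82/39
  12 + 39/82 = 1023/82
  6 + 82/1023 = 6220/1023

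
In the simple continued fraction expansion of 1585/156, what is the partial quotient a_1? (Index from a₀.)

6

1585 = 10·156 + 25   →  a_0 = 10
156 = 6·25 + 6   →  a_1 = 6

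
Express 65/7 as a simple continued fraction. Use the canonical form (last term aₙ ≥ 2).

65 = 9*7 + 2
7 = 3*2 + 1
2 = 2*1 + 0  (stop)
So 65/7 = [9; 3, 2].

[9; 3, 2]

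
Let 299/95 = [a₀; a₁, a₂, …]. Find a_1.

299 = 3·95 + 14   →  a_0 = 3
95 = 6·14 + 11   →  a_1 = 6

6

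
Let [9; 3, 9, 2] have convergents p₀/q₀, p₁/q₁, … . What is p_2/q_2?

Using pₖ = aₖpₖ₋₁ + pₖ₋₂, qₖ = aₖqₖ₋₁ + qₖ₋₂ (with p₋₁=1, p₋₂=0, q₋₁=0, q₋₂=1):
  k=0: a=9, p=9, q=1
  k=1: a=3, p=28, q=3
  k=2: a=9, p=261, q=28

261/28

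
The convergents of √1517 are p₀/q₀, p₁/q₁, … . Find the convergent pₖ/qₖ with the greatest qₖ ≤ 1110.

29601/760

√1517 = [38; 1, 18, 2, 18, 1, 76, …] (period length 6).
Convergents:
  p_0/q_0 = 38/1
  p_1/q_1 = 39/1
  p_2/q_2 = 740/19
  p_3/q_3 = 1519/39
  p_4/q_4 = 28082/721
  p_5/q_5 = 29601/760
  p_6/q_6 = 2277758/58481
q_5 = 760 ≤ 1110 < 58481 = q_6, so the answer is 29601/760.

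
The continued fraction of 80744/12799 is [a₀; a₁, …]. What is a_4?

6

80744 = 6·12799 + 3950   →  a_0 = 6
12799 = 3·3950 + 949   →  a_1 = 3
3950 = 4·949 + 154   →  a_2 = 4
949 = 6·154 + 25   →  a_3 = 6
154 = 6·25 + 4   →  a_4 = 6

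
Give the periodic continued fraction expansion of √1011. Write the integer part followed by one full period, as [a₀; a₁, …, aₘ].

a₀ = ⌊√1011⌋ = 31.
With m₀=0, d₀=1 and mₖ₊₁ = dₖaₖ − mₖ, dₖ₊₁ = (n − mₖ₊₁²)/dₖ, aₖ₊₁ = ⌊(a₀+mₖ₊₁)/dₖ₊₁⌋:
  k=1: m=31, d=50, a=1
  k=2: m=19, d=13, a=3
  k=3: m=20, d=47, a=1
  k=4: m=27, d=6, a=9
  k=5: m=27, d=47, a=1
  k=6: m=20, d=13, a=3
  k=7: m=19, d=50, a=1
  k=8: m=31, d=1, a=62
d=1 and a=2a₀=62 at k=8, so the next step gives (m, d) = (31, 50) again — its k=1 value — and the period has length 8.

[31; 1, 3, 1, 9, 1, 3, 1, 62]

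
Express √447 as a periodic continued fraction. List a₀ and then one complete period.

[21; 7, 42]

a₀ = ⌊√447⌋ = 21.
With m₀=0, d₀=1 and mₖ₊₁ = dₖaₖ − mₖ, dₖ₊₁ = (n − mₖ₊₁²)/dₖ, aₖ₊₁ = ⌊(a₀+mₖ₊₁)/dₖ₊₁⌋:
  k=1: m=21, d=6, a=7
  k=2: m=21, d=1, a=42
d=1 and a=2a₀=42 at k=2, so the next step gives (m, d) = (21, 6) again — its k=1 value — and the period has length 2.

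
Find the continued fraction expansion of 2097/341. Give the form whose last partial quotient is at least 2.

[6; 6, 1, 2, 5, 3]

2097 = 6×341 + 51
341 = 6×51 + 35
51 = 1×35 + 16
35 = 2×16 + 3
16 = 5×3 + 1
3 = 3×1 + 0  (stop)
So 2097/341 = [6; 6, 1, 2, 5, 3].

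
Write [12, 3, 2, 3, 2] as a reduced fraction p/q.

676/55

Fold from the inside: start with 2/1.
  3 + 1/2 = 7/2
  2 + 2/7 = 16/7
  3 + 7/16 = 55/16
  12 + 16/55 = 676/55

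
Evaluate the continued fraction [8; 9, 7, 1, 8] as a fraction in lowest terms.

5255/648

Fold from the inside: start with 8/1.
  1 + 1/8 = 9/8
  7 + 8/9 = 71/9
  9 + 9/71 = 648/71
  8 + 71/648 = 5255/648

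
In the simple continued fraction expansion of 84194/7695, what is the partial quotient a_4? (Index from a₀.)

84194 = 10·7695 + 7244   →  a_0 = 10
7695 = 1·7244 + 451   →  a_1 = 1
7244 = 16·451 + 28   →  a_2 = 16
451 = 16·28 + 3   →  a_3 = 16
28 = 9·3 + 1   →  a_4 = 9

9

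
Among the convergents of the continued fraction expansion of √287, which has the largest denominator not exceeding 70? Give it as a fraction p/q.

√287 = [16; 1, 15, 1, 32, …] (period length 4).
Convergents:
  p_0/q_0 = 16/1
  p_1/q_1 = 17/1
  p_2/q_2 = 271/16
  p_3/q_3 = 288/17
  p_4/q_4 = 9487/560
q_3 = 17 ≤ 70 < 560 = q_4, so the answer is 288/17.

288/17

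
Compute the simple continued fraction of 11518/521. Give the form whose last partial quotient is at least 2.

[22; 9, 3, 3, 2, 2]

11518 = 22*521 + 56
521 = 9*56 + 17
56 = 3*17 + 5
17 = 3*5 + 2
5 = 2*2 + 1
2 = 2*1 + 0  (stop)
So 11518/521 = [22; 9, 3, 3, 2, 2].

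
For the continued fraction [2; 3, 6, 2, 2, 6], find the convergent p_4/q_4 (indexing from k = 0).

234/101

Using pₖ = aₖpₖ₋₁ + pₖ₋₂, qₖ = aₖqₖ₋₁ + qₖ₋₂ (with p₋₁=1, p₋₂=0, q₋₁=0, q₋₂=1):
  k=0: a=2, p=2, q=1
  k=1: a=3, p=7, q=3
  k=2: a=6, p=44, q=19
  k=3: a=2, p=95, q=41
  k=4: a=2, p=234, q=101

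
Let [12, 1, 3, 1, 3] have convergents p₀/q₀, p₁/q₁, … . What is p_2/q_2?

51/4

Using pₖ = aₖpₖ₋₁ + pₖ₋₂, qₖ = aₖqₖ₋₁ + qₖ₋₂ (with p₋₁=1, p₋₂=0, q₋₁=0, q₋₂=1):
  k=0: a=12, p=12, q=1
  k=1: a=1, p=13, q=1
  k=2: a=3, p=51, q=4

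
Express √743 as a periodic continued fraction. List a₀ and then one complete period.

a₀ = ⌊√743⌋ = 27.
With m₀=0, d₀=1 and mₖ₊₁ = dₖaₖ − mₖ, dₖ₊₁ = (n − mₖ₊₁²)/dₖ, aₖ₊₁ = ⌊(a₀+mₖ₊₁)/dₖ₊₁⌋:
  k=1: m=27, d=14, a=3
  k=2: m=15, d=37, a=1
  k=3: m=22, d=7, a=7
  k=4: m=27, d=2, a=27
  k=5: m=27, d=7, a=7
  k=6: m=22, d=37, a=1
  k=7: m=15, d=14, a=3
  k=8: m=27, d=1, a=54
d=1 and a=2a₀=54 at k=8, so the next step gives (m, d) = (27, 14) again — its k=1 value — and the period has length 8.

[27; 3, 1, 7, 27, 7, 1, 3, 54]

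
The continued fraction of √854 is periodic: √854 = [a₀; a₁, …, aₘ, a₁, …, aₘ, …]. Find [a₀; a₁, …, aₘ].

a₀ = ⌊√854⌋ = 29.

[29; 4, 2, 11, 4, 11, 2, 4, 58]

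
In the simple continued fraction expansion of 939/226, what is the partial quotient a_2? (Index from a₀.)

2

939 = 4·226 + 35   →  a_0 = 4
226 = 6·35 + 16   →  a_1 = 6
35 = 2·16 + 3   →  a_2 = 2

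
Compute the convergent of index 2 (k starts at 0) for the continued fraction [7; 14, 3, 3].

304/43

Using pₖ = aₖpₖ₋₁ + pₖ₋₂, qₖ = aₖqₖ₋₁ + qₖ₋₂ (with p₋₁=1, p₋₂=0, q₋₁=0, q₋₂=1):
  k=0: a=7, p=7, q=1
  k=1: a=14, p=99, q=14
  k=2: a=3, p=304, q=43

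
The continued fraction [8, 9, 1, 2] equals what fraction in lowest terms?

235/29

Using pₖ = aₖpₖ₋₁ + pₖ₋₂ and qₖ = aₖqₖ₋₁ + qₖ₋₂:
  k=0: a=8, p=8, q=1
  k=1: a=9, p=73, q=9
  k=2: a=1, p=81, q=10
  k=3: a=2, p=235, q=29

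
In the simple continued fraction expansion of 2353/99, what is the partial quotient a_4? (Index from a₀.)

3

2353 = 23·99 + 76   →  a_0 = 23
99 = 1·76 + 23   →  a_1 = 1
76 = 3·23 + 7   →  a_2 = 3
23 = 3·7 + 2   →  a_3 = 3
7 = 3·2 + 1   →  a_4 = 3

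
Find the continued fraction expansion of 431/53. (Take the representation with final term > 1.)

431 = 8*53 + 7
53 = 7*7 + 4
7 = 1*4 + 3
4 = 1*3 + 1
3 = 3*1 + 0  (stop)
So 431/53 = [8; 7, 1, 1, 3].

[8; 7, 1, 1, 3]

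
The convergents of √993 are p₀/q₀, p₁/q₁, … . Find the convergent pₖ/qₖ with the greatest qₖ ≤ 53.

1355/43

√993 = [31; 1, 1, 20, 1, 1, 62, …] (period length 6).
Convergents:
  p_0/q_0 = 31/1
  p_1/q_1 = 32/1
  p_2/q_2 = 63/2
  p_3/q_3 = 1292/41
  p_4/q_4 = 1355/43
  p_5/q_5 = 2647/84
q_4 = 43 ≤ 53 < 84 = q_5, so the answer is 1355/43.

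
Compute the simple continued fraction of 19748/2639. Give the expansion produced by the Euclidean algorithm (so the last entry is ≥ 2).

19748 = 7·2639 + 1275
2639 = 2·1275 + 89
1275 = 14·89 + 29
89 = 3·29 + 2
29 = 14·2 + 1
2 = 2·1 + 0  (stop)
So 19748/2639 = [7; 2, 14, 3, 14, 2].

[7; 2, 14, 3, 14, 2]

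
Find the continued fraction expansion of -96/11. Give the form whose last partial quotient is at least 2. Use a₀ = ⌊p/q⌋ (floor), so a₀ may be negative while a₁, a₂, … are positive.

[-9; 3, 1, 2]

-96 = -9·11 + 3
11 = 3·3 + 2
3 = 1·2 + 1
2 = 2·1 + 0  (stop)
So -96/11 = [-9; 3, 1, 2].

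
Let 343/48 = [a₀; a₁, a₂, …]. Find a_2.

343 = 7·48 + 7   →  a_0 = 7
48 = 6·7 + 6   →  a_1 = 6
7 = 1·6 + 1   →  a_2 = 1

1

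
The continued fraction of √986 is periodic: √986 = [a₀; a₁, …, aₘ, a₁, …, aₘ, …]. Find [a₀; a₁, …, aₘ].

a₀ = ⌊√986⌋ = 31.

[31; 2, 2, 62]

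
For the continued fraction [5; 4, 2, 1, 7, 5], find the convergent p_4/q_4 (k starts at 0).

Using pₖ = aₖpₖ₋₁ + pₖ₋₂, qₖ = aₖqₖ₋₁ + qₖ₋₂ (with p₋₁=1, p₋₂=0, q₋₁=0, q₋₂=1):
  k=0: a=5, p=5, q=1
  k=1: a=4, p=21, q=4
  k=2: a=2, p=47, q=9
  k=3: a=1, p=68, q=13
  k=4: a=7, p=523, q=100

523/100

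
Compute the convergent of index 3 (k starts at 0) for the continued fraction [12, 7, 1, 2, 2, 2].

279/23

Using pₖ = aₖpₖ₋₁ + pₖ₋₂, qₖ = aₖqₖ₋₁ + qₖ₋₂ (with p₋₁=1, p₋₂=0, q₋₁=0, q₋₂=1):
  k=0: a=12, p=12, q=1
  k=1: a=7, p=85, q=7
  k=2: a=1, p=97, q=8
  k=3: a=2, p=279, q=23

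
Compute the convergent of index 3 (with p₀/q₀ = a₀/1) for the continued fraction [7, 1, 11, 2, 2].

Using pₖ = aₖpₖ₋₁ + pₖ₋₂, qₖ = aₖqₖ₋₁ + qₖ₋₂ (with p₋₁=1, p₋₂=0, q₋₁=0, q₋₂=1):
  k=0: a=7, p=7, q=1
  k=1: a=1, p=8, q=1
  k=2: a=11, p=95, q=12
  k=3: a=2, p=198, q=25

198/25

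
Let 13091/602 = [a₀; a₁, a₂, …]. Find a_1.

1

13091 = 21·602 + 449   →  a_0 = 21
602 = 1·449 + 153   →  a_1 = 1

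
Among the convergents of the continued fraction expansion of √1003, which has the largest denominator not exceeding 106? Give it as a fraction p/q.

√1003 = [31; 1, 2, 31, 2, 1, 62, …] (period length 6).
Convergents:
  p_0/q_0 = 31/1
  p_1/q_1 = 32/1
  p_2/q_2 = 95/3
  p_3/q_3 = 2977/94
  p_4/q_4 = 6049/191
q_3 = 94 ≤ 106 < 191 = q_4, so the answer is 2977/94.

2977/94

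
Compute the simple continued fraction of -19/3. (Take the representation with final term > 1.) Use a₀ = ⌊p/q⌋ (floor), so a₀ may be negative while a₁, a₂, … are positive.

-19 = -7·3 + 2
3 = 1·2 + 1
2 = 2·1 + 0  (stop)
So -19/3 = [-7; 1, 2].

[-7; 1, 2]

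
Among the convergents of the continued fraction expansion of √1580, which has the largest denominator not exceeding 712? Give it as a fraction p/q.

√1580 = [39; 1, 2, 1, 78, …] (period length 4).
Convergents:
  p_0/q_0 = 39/1
  p_1/q_1 = 40/1
  p_2/q_2 = 119/3
  p_3/q_3 = 159/4
  p_4/q_4 = 12521/315
  p_5/q_5 = 12680/319
  p_6/q_6 = 37881/953
q_5 = 319 ≤ 712 < 953 = q_6, so the answer is 12680/319.

12680/319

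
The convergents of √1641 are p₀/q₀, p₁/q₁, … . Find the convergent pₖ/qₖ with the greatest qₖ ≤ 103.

2228/55

√1641 = [40; 1, 1, 26, 1, 1, 80, …] (period length 6).
Convergents:
  p_0/q_0 = 40/1
  p_1/q_1 = 41/1
  p_2/q_2 = 81/2
  p_3/q_3 = 2147/53
  p_4/q_4 = 2228/55
  p_5/q_5 = 4375/108
q_4 = 55 ≤ 103 < 108 = q_5, so the answer is 2228/55.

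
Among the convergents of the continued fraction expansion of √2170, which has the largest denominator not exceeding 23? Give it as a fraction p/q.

559/12

√2170 = [46; 1, 1, 2, 1, 1, 92, …] (period length 6).
Convergents:
  p_0/q_0 = 46/1
  p_1/q_1 = 47/1
  p_2/q_2 = 93/2
  p_3/q_3 = 233/5
  p_4/q_4 = 326/7
  p_5/q_5 = 559/12
  p_6/q_6 = 51754/1111
q_5 = 12 ≤ 23 < 1111 = q_6, so the answer is 559/12.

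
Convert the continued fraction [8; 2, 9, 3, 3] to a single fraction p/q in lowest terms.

1661/196

Fold from the inside: start with 3/1.
  3 + 1/3 = 10/3
  9 + 3/10 = 93/10
  2 + 10/93 = 196/93
  8 + 93/196 = 1661/196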